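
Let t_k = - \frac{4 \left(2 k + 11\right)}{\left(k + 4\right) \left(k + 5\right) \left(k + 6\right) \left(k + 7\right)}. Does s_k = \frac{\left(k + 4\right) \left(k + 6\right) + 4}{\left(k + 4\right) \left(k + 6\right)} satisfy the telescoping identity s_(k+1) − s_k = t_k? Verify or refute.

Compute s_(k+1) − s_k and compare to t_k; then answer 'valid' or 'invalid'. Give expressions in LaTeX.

Valid — Δs_k = t_k.

s_(k+1) = ((k + 5)*(k + 7) + 4)/((k + 5)*(k + 7))
s_(k+1) − s_k = 4*(-2*k - 11)/(k**4 + 22*k**3 + 179*k**2 + 638*k + 840)
(s_(k+1) − s_k) − t_k = 0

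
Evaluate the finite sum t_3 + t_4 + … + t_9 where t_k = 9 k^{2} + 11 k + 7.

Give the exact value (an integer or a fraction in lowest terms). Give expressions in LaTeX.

The ratio is (9*k**2 + 29*k + 27)/(9*k**2 + 11*k + 7).
Normal form (A,B,C) = (1, 1, k**2 + 11*k/9 + 7/9).
Solve (1)·f(k+1) − (1)·f(k) = k**2 + 11*k/9 + 7/9.
d = 3 from the (0,0,2) case.
Coefficient equations give f(k) = k*(3*k**2 + k + 3)/9.
So s_k = (B(k−1)f/C)·t_k = (k*(3*k**2 + k + 3)/(9*k**2 + 11*k + 7))·t_k = k*(3*k**2 + k + 3).
Verify: 9*k**2 + 11*k + 7 matches t_k.
Telescoping: Σ = s_(10) − s_(3) = 3130 − (99) = 3031.

Σ = 3031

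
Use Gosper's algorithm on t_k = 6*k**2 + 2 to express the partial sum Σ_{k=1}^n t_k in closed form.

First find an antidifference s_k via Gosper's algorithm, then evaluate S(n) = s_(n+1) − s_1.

S(n) = n*(2*n**2 + 3*n + 3)

Compute t_(k+1)/t_k: get (3*(k + 1)**2 + 1)/(3*k**2 + 1).
Factor: A=1; B=1; C=k**2 + 1/3.
Solve (1)·f(k+1) − (1)·f(k) = k**2 + 1/3.
From deg A=0, deg B=0, deg C=2: d=3.
Match coefficients ⇒ f(k) = k*(2*k**2 - 3*k + 3)/6.
So s_k = (B(k−1)f/C)·t_k = (k*(2*k**2 - 3*k + 3)/(2*(3*k**2 + 1)))·t_k = k*(2*k**2 - 3*k + 3).
Verify: 6*k**2 + 2 matches t_k.
Evaluate: s_(n+1) = 2*n**3 + 3*n**2 + 3*n + 2; subtract s_(1) = 2 ⇒ S(n) = n*(2*n**2 + 3*n + 3).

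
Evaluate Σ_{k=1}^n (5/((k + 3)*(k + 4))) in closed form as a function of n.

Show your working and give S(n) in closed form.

Step 1: r(k) = (k + 3)/(k + 5).
A = k + 3, B = k + 5, C = 1.
Set up (k + 3)·f(k+1) − (k + 4)·f(k) − (1) = 0.
From deg A=1, deg B=1, deg C=0: d=1.
Solve for f: f(k) = k/3 (degree 1 ≤ 1).
Get s_k = R·t_k = 5*k/(3*(k + 3)) with R(k) = B(k−1)f(k)/C(k) = k*(k + 4)/3.
Δs = 5/(k**2 + 7*k + 12), as required.
s_(n+1) = 5*(n + 1)/(3*(n + 4)) and s_(1) = 5/12, so S(n) = 5*n/(4*(n + 4)).

S(n) = 5*n/(4*(n + 4))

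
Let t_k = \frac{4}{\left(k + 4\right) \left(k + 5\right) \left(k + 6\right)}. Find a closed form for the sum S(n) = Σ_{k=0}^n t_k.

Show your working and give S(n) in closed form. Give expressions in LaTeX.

S(n) = \frac{n^{2} + 11 n + 10}{10 \left(n^{2} + 11 n + 30\right)}

The ratio is (k + 4)/(k + 7).
A = k + 4, B = k + 7, C = 1.
Need (k + 4)·f(k+1) − (k + 6)·f(k) = 1.
d = 2 from the (1,1,0) case.
Coefficient equations give f(k) = k*(k + 9)/40.
Get s_k = R·t_k = k*(k + 9)/(10*(k + 4)*(k + 5)) with R(k) = B(k−1)f(k)/C(k) = k*(k + 6)*(k + 9)/40.
s_(k+1) − s_k = 4/(k**3 + 15*k**2 + 74*k + 120) = t_k.
Evaluate: s_(n+1) = (n**2 + 11*n + 10)/(10*(n**2 + 11*n + 30)); subtract s_(0) = 0 ⇒ S(n) = (n**2 + 11*n + 10)/(10*(n**2 + 11*n + 30)).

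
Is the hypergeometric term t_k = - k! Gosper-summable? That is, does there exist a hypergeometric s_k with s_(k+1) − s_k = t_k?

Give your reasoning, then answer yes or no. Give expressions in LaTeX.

The ratio is k + 1.
Normal form (A,B,C) = (k + 1, 1, 1).
Set up (k + 1)·f(k+1) − (1)·f(k) − (1) = 0.
From deg A=1, deg B=0, deg C=0: d=-1.
d = -1 < 0 ⇒ no nonzero polynomial f; not summable.

No — t_k has no hypergeometric antidifference.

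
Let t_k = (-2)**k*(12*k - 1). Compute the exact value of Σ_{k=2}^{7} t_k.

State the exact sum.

Σ = -7404

Ratio r(k) = 2*(-12*k - 11)/(12*k - 1).
Take A(k)=-2, B(k)=1, C(k)=k - 1/12.
f must satisfy (-2)·f(k+1) − (1)·f(k) = k - 1/12.
deg f ≤ 1 (via 0,0,1).
Solve for f: f(k) = -(4*k - 3)/12 (degree 1 ≤ 1).
Then R = B(k−1)f/C = -(4*k - 3)/(12*k - 1), so s_k = R(k)·t_k = (-2)**k*(3 - 4*k).
Check: Δs_k = (-2)**k*(12*k - 1). ✓
Evaluate s at k=8 and k=2: -7424 and -20; difference -7404.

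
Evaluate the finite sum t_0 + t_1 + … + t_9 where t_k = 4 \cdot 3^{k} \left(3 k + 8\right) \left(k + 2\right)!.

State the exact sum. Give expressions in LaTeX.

Compute t_(k+1)/t_k: get 3*(k + 3)*(3*k + 11)/(3*k + 8).
Gosper form: A/B · C(k+1)/C(k) with A=3*k + 9, B=1, C=k + 8/3.
Need (3*k + 9)·f(k+1) − (1)·f(k) = k + 8/3.
deg f ≤ 0 (via 1,0,1).
Coefficient equations give f(k) = 1/3.
Get s_k = R·t_k = 4*3**k*factorial(k + 2) with R(k) = B(k−1)f(k)/C(k) = 1/(3*k + 8).
Δs = 4*3**k*(3*k + 8)*factorial(k + 2), as required.
Σ_(k=0)^(9) t_k = s_(10) − s_(0) = 113138261913600 − (8) = 113138261913592.

Σ = 113138261913592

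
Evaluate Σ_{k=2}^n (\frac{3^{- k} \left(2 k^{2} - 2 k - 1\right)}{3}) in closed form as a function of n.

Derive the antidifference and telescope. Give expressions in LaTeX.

t_(k+1)/t_k = (2*k**2 + 2*k - 1)/(3*(2*k**2 - 2*k - 1)).
Factor: A=1/3; B=1; C=k**2 - k - 1/2.
f must satisfy (1/3)·f(k+1) − (1)·f(k) = k**2 - k - 1/2.
Degrees (0,0,2) ⇒ d ≤ 2.
Solving with deg f ≤ 2: f(k) = -3*k**2/2.
R(k) = B(k−1)·f(k)/C(k) = -3*k**2/(2*k**2 - 2*k - 1); s_k = R·t_k = -k**2/3**k.
Verify: (3*k**2 - (k + 1)**2)/(3*3**k) matches t_k.
Evaluate: s_(n+1) = 3**(-n - 1)*(-n**2 - 2*n - 1); subtract s_(2) = -4/9 ⇒ S(n) = 3**(-n - 2)*(4*3**n - 3*n**2 - 6*n - 3).

S(n) = 3^{- n - 2} \left(4 \cdot 3^{n} - 3 n^{2} - 6 n - 3\right)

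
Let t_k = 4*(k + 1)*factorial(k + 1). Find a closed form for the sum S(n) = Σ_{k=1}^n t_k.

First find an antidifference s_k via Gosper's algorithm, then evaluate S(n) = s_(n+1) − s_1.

S(n) = 4*factorial(n + 2) - 8

Step 1: r(k) = (k + 2)**2/(k + 1).
A = k + 2, B = 1, C = k + 1.
f must satisfy (k + 2)·f(k+1) − (1)·f(k) = k + 1.
Bound: deg f ≤ 0.
Match coefficients ⇒ f(k) = 1.
Then R = B(k−1)f/C = 1/(k + 1), so s_k = R(k)·t_k = 4*factorial(k + 1).
Verify: 4*(k + 1)*factorial(k + 1) matches t_k.
s_(n+1) = 4*factorial(n + 2) and s_(1) = 8, so S(n) = 4*factorial(n + 2) - 8.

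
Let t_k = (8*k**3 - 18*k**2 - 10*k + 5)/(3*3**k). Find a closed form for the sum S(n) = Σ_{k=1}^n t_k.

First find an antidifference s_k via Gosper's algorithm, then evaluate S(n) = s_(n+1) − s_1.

S(n) = 3**(-n - 1)*(3**n - 4*n**3 - 9*n**2 - 4*n - 1)

Compute t_(k+1)/t_k: get (8*k**3 + 6*k**2 - 22*k - 15)/(3*(8*k**3 - 18*k**2 - 10*k + 5)).
So A=1/3 and B=1, with C=k**3 - 9*k**2/4 - 5*k/4 + 5/8.
Solve (1/3)·f(k+1) − (1)·f(k) = k**3 - 9*k**2/4 - 5*k/4 + 5/8.
Bound: deg f ≤ 3.
A polynomial solution: f(k) = -3*(4*k**3 - 3*k**2 - 2*k + 2)/8.
Get s_k = R·t_k = (-4*k**3 + 3*k**2 + 2*k - 2)/3**k with R(k) = B(k−1)f(k)/C(k) = -3*(4*k**3 - 3*k**2 - 2*k + 2)/(8*k**3 - 18*k**2 - 10*k + 5).
Δs = (8*k**3 - 18*k**2 - 10*k + 5)/(3*3**k), as required.
Σ_(k=1)^n t_k = s_(n+1) − s_(1) = (3**(-n - 1)*(-4*n**3 - 9*n**2 - 4*n - 1)) − (-1/3), i.e. 3**(-n - 1)*(3**n - 4*n**3 - 9*n**2 - 4*n - 1).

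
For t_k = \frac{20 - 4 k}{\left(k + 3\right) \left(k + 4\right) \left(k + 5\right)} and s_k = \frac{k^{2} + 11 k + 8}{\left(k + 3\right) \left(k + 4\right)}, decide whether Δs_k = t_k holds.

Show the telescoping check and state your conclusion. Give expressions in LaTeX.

Valid — Δs_k = t_k.

s_(k+1) = (11*k + (k + 1)**2 + 19)/((k + 4)*(k + 5))
s_(k+1) − s_k = 4*(5 - k)/(k**3 + 12*k**2 + 47*k + 60)
(s_(k+1) − s_k) − t_k = 0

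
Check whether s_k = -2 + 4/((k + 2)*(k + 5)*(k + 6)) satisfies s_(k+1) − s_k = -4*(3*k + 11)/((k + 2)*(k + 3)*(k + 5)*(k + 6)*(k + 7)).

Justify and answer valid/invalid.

s_(k+1) = -2 + 4/((k + 3)*(k + 6)*(k + 7))
s_(k+1) − s_k = 4*(-3*k - 11)/(k**5 + 23*k**4 + 203*k**3 + 853*k**2 + 1692*k + 1260)
(s_(k+1) − s_k) − t_k = 0

valid (s_(k+1) − s_k reduces to t_k)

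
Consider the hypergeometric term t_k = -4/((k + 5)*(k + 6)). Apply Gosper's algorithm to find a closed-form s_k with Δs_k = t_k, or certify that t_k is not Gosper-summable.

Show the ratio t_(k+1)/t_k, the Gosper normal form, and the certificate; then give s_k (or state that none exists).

s_k = -4*k/(5*k + 25)

Ratio r(k) = (k + 5)/(k + 7).
Take A(k)=k + 5, B(k)=k + 7, C(k)=1.
Solve (k + 5)·f(k+1) − (k + 6)·f(k) = 1.
d = 1 from the (1,1,0) case.
Coefficient equations give f(k) = k/5.
So s_k = (B(k−1)f/C)·t_k = (k*(k + 6)/5)·t_k = -4*k/(5*k + 25).
s_(k+1) − s_k = -4/(k**2 + 11*k + 30) = t_k.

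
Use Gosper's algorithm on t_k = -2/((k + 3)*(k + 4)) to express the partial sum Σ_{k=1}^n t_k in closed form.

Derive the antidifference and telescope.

Step 1: r(k) = (k + 3)/(k + 5).
Factor: A=k + 3; B=k + 5; C=1.
Need (k + 3)·f(k+1) − (k + 4)·f(k) = 1.
d = 1 from the (1,1,0) case.
Solve for f: f(k) = k/3 (degree 1 ≤ 1).
Then R = B(k−1)f/C = k*(k + 4)/3, so s_k = R(k)·t_k = -2*k/(3*k + 9).
Δs = -2/(k**2 + 7*k + 12), as required.
Σ_(k=1)^n t_k = s_(n+1) − s_(1) = (2*(-n - 1)/(3*(n + 4))) − (-1/6), i.e. -n/(2*n + 8).

S(n) = -n/(2*n + 8)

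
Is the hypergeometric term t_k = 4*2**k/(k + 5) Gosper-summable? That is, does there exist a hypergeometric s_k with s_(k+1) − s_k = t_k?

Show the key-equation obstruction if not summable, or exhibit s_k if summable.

No — t_k has no hypergeometric antidifference.

Step 1: r(k) = 2*(k + 5)/(k + 6).
Normal form (A,B,C) = (2*k + 10, k + 6, 1).
Set up (2*k + 10)·f(k+1) − (k + 5)·f(k) − (1) = 0.
From deg A=1, deg B=1, deg C=0: d=-1.
Bound -1 < 0, so the key equation has no polynomial solution.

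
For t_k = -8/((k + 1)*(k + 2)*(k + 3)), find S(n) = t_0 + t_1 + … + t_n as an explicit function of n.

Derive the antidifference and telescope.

S(n) = 2*(-n**2 - 5*n - 4)/(n**2 + 5*n + 6)

t_(k+1)/t_k = (k + 1)/(k + 4).
Take A(k)=k + 1, B(k)=k + 4, C(k)=1.
Solve (k + 1)·f(k+1) − (k + 3)·f(k) = 1.
d = 2 from the (1,1,0) case.
Solving with deg f ≤ 2: f(k) = k*(k + 3)/4.
Get s_k = R·t_k = 2*k*(-k - 3)/((k + 1)*(k + 2)) with R(k) = B(k−1)f(k)/C(k) = k*(k + 3)**2/4.
s_(k+1) − s_k = -8/(k**3 + 6*k**2 + 11*k + 6) = t_k.
Evaluate: s_(n+1) = 2*(-n**2 - 5*n - 4)/(n**2 + 5*n + 6); subtract s_(0) = 0 ⇒ S(n) = 2*(-n**2 - 5*n - 4)/(n**2 + 5*n + 6).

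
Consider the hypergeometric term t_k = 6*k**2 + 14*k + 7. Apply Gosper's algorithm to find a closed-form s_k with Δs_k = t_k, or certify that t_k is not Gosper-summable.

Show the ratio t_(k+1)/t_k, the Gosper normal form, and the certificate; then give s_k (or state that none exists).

s_k = k*(2*k**2 + 4*k + 1)

The ratio is (6*k**2 + 26*k + 27)/(6*k**2 + 14*k + 7).
Gosper form: A/B · C(k+1)/C(k) with A=1, B=1, C=k**2 + 7*k/3 + 7/6.
f must satisfy (1)·f(k+1) − (1)·f(k) = k**2 + 7*k/3 + 7/6.
d = 3 from the (0,0,2) case.
Coefficient equations give f(k) = k*(2*k**2 + 4*k + 1)/6.
Then R = B(k−1)f/C = k*(2*k**2 + 4*k + 1)/(6*k**2 + 14*k + 7), so s_k = R(k)·t_k = k*(2*k**2 + 4*k + 1).
Verify: 6*k**2 + 14*k + 7 matches t_k.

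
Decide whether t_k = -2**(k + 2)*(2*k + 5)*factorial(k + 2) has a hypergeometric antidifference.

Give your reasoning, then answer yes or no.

Yes. s_k = -2**(k + 2)*factorial(k + 2).

t_(k+1)/t_k = 2*(k + 3)*(2*k + 7)/(2*k + 5).
Take A(k)=2*k + 6, B(k)=1, C(k)=k + 5/2.
Solve (2*k + 6)·f(k+1) − (1)·f(k) = k + 5/2.
Bound: deg f ≤ 0.
Coefficient equations give f(k) = 1/2.
So s_k = (B(k−1)f/C)·t_k = (1/(2*k + 5))·t_k = -2**(k + 2)*factorial(k + 2).
s_(k+1) − s_k = -2**(k + 2)*(2*k + 5)*factorial(k + 2) = t_k.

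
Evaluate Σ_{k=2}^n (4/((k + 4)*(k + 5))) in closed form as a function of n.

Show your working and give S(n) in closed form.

t_(k+1)/t_k = (k + 4)/(k + 6).
So A=k + 4 and B=k + 6, with C=1.
Key eq: (k + 4)·f(k+1) = (k + 5)·f(k) + (1).
d = 1 from the (1,1,0) case.
Solving with deg f ≤ 1: f(k) = k/4.
Get s_k = R·t_k = k/(k + 4) with R(k) = B(k−1)f(k)/C(k) = k*(k + 5)/4.
Δs = 4/(k**2 + 9*k + 20), as required.
Evaluate: s_(n+1) = (n + 1)/(n + 5); subtract s_(2) = 1/3 ⇒ S(n) = 2*(n - 1)/(3*(n + 5)).

S(n) = 2*(n - 1)/(3*(n + 5))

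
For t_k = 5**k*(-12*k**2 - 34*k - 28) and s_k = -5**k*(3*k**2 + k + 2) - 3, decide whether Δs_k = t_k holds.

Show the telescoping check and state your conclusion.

Valid: the claim telescopes to t_k.

s_(k+1) = -5*5**k*(k + 3*(k + 1)**2 + 3) - 3
s_(k+1) − s_k = 5**k*(-12*k**2 - 34*k - 28)
(s_(k+1) − s_k) − t_k = 0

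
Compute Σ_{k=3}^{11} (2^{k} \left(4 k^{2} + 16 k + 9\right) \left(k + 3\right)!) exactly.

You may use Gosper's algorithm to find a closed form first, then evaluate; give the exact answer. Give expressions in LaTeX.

t_(k+1)/t_k = 2*(4*k**3 + 40*k**2 + 125*k + 116)/(4*k**2 + 16*k + 9).
Take A(k)=2*k + 8, B(k)=1, C(k)=k**2 + 4*k + 9/4.
Solve (2*k + 8)·f(k+1) − (1)·f(k) = k**2 + 4*k + 9/4.
d = 1 from the (1,0,2) case.
Match coefficients ⇒ f(k) = (2*k - 1)/4.
Certificate R = B(k−1)f/C = (2*k - 1)/(4*k**2 + 16*k + 9) gives s_k = 2**k*(2*k - 1)*factorial(k + 3).
Δs = 2**k*(4*k**2 + 16*k + 9)*factorial(k + 3), as required.
Σ_(k=3)^(11) t_k = s_(12) − s_(3) = 123193386860544000 − (28800) = 123193386860515200.

Σ = 123193386860515200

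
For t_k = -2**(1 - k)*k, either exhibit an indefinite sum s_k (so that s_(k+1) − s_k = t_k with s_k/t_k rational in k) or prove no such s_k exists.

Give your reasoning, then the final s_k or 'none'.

Step 1: r(k) = (k + 1)/(2*k).
Factor: A=1/2; B=1; C=k.
Need (1/2)·f(k+1) − (1)·f(k) = k.
d = 1 from the (0,0,1) case.
Match coefficients ⇒ f(k) = -2*(k + 1).
So s_k = (B(k−1)f/C)·t_k = (-2*(k + 1)/k)·t_k = 2**(2 - k)*(k + 1).
Verify: -2**(1 - k)*k matches t_k.

s_k = 2**(2 - k)*(k + 1)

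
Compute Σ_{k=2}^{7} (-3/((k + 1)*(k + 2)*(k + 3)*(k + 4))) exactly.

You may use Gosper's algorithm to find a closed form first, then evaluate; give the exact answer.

Σ = -31/1980

The ratio is (k + 1)/(k + 5).
A = k + 1, B = k + 5, C = 1.
Solve (k + 1)·f(k+1) − (k + 4)·f(k) = 1.
deg f ≤ 3 (via 1,1,0).
Solving with deg f ≤ 3: f(k) = k*(k**2 + 6*k + 11)/18.
So s_k = (B(k−1)f/C)·t_k = (k*(k + 4)*(k**2 + 6*k + 11)/18)·t_k = k*(-k**2 - 6*k - 11)/(6*(k + 1)*(k + 2)*(k + 3)).
Δs = -3/(k**4 + 10*k**3 + 35*k**2 + 50*k + 24), as required.
Evaluate s at k=8 and k=2: -82/495 and -3/20; difference -31/1980.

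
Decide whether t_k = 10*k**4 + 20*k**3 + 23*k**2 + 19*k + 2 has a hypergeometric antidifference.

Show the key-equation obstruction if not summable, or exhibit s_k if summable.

Yes. s_k = k*(2*k**4 + k**2 + 3*k - 4).

Compute t_(k+1)/t_k: get (10*k**4 + 60*k**3 + 143*k**2 + 165*k + 74)/(10*k**4 + 20*k**3 + 23*k**2 + 19*k + 2).
Factor: A=1; B=1; C=k**4 + 2*k**3 + 23*k**2/10 + 19*k/10 + 1/5.
Need (1)·f(k+1) − (1)·f(k) = k**4 + 2*k**3 + 23*k**2/10 + 19*k/10 + 1/5.
From deg A=0, deg B=0, deg C=4: d=5.
Match coefficients ⇒ f(k) = k*(2*k**4 + k**2 + 3*k - 4)/10.
Get s_k = R·t_k = k*(2*k**4 + k**2 + 3*k - 4) with R(k) = B(k−1)f(k)/C(k) = k*(2*k**4 + k**2 + 3*k - 4)/(10*k**4 + 20*k**3 + 23*k**2 + 19*k + 2).
Δs = 10*k**4 + 20*k**3 + 23*k**2 + 19*k + 2, as required.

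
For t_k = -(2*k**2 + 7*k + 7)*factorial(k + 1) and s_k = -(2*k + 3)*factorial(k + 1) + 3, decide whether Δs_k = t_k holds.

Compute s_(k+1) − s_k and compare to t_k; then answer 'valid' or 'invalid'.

s_(k+1) = -(2*k + 5)*factorial(k + 2) + 3
s_(k+1) − s_k = -(2*k**2 + 7*k + 7)*factorial(k + 1)
(s_(k+1) − s_k) − t_k = 0

valid (s_(k+1) − s_k reduces to t_k)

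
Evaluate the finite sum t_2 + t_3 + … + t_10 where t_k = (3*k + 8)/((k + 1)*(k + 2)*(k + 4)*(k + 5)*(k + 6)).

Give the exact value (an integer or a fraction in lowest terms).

Σ = 17/2240

r(k) = (k + 1)*(k + 4)*(3*k + 11)/((k + 3)*(k + 7)*(3*k + 8)) after simplifying.
A = k + 1, B = k + 7, C = k**2 + 17*k/3 + 8.
Key eq: (k + 1)·f(k+1) = (k + 6)·f(k) + (k**2 + 17*k/3 + 8).
From deg A=1, deg B=1, deg C=2: d=5.
Match coefficients ⇒ f(k) = k*(k + 2)*(k + 3)*(k**2 + 10*k + 29)/60.
Certificate R = B(k−1)f/C = k*(k + 2)*(k + 6)*(k**2 + 10*k + 29)/(20*(3*k + 8)) gives s_k = k*(k**2 + 10*k + 29)/(20*(k**3 + 10*k**2 + 29*k + 20)).
s_(k+1) − s_k = (3*k + 8)/(k**5 + 18*k**4 + 121*k**3 + 372*k**2 + 508*k + 240) = t_k.
Σ_(k=2)^(10) t_k = s_(11) − s_(2) = 143/2880 − (53/1260) = 17/2240.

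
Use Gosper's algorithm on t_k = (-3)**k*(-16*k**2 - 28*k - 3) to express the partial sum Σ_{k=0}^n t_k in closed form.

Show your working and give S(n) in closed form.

S(n) = -12*(-3)**n*n**2 - 27*(-3)**n*n - 6*(-3)**n + 3

Ratio r(k) = 3*(-16*k**2 - 60*k - 47)/(16*k**2 + 28*k + 3).
Gosper form: A/B · C(k+1)/C(k) with A=-3, B=1, C=k**2 + 7*k/4 + 3/16.
Need (-3)·f(k+1) − (1)·f(k) = k**2 + 7*k/4 + 3/16.
d = 2 from the (0,0,2) case.
Coefficient equations give f(k) = -(k + 1)*(4*k - 3)/16.
Get s_k = R·t_k = (-3)**k*(4*k**2 + k - 3) with R(k) = B(k−1)f(k)/C(k) = -(k + 1)*(4*k - 3)/(16*k**2 + 28*k + 3).
Δs = (-3)**k*(-16*k**2 - 28*k - 3), as required.
Σ_(k=0)^n t_k = s_(n+1) − s_(0) = ((-3)**(n + 1)*(4*n**2 + 9*n + 2)) − (-3), i.e. -12*(-3)**n*n**2 - 27*(-3)**n*n - 6*(-3)**n + 3.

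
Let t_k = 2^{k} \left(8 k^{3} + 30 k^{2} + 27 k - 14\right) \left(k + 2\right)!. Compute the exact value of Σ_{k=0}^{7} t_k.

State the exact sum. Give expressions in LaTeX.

Compute t_(k+1)/t_k: get 2*(8*k**4 + 78*k**3 + 273*k**2 + 384*k + 153)/(8*k**3 + 30*k**2 + 27*k - 14).
So A=2*k + 6 and B=1, with C=k**3 + 15*k**2/4 + 27*k/8 - 7/4.
Solve (2*k + 6)·f(k+1) − (1)·f(k) = k**3 + 15*k**2/4 + 27*k/8 - 7/4.
Degrees (1,0,3) ⇒ d ≤ 2.
Solving with deg f ≤ 2: f(k) = (4*k**2 - 3*k - 4)/8.
Get s_k = R·t_k = 2**k*(4*k**2 - 3*k - 4)*factorial(k + 2) with R(k) = B(k−1)f(k)/C(k) = (4*k**2 - 3*k - 4)/(8*k**3 + 30*k**2 + 27*k - 14).
Δs = 2**k*(8*k**3 + 30*k**2 + 27*k - 14)*factorial(k + 2), as required.
Sum = s_(8) − s_(0); s_(8) = 211805798400, s_(0) = -8 ⇒ 211805798408.

Σ = 211805798408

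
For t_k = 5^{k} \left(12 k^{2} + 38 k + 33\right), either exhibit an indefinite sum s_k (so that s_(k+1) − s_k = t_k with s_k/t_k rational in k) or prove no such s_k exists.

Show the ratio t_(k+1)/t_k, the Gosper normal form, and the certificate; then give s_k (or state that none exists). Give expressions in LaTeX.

Compute t_(k+1)/t_k: get 5*(12*k**2 + 62*k + 83)/(12*k**2 + 38*k + 33).
So A=5 and B=1, with C=k**2 + 19*k/6 + 11/4.
Set up (5)·f(k+1) − (1)·f(k) − (k**2 + 19*k/6 + 11/4) = 0.
From deg A=0, deg B=0, deg C=2: d=2.
A polynomial solution: f(k) = (3*k**2 + 2*k + 2)/12.
Then R = B(k−1)f/C = (3*k**2 + 2*k + 2)/(12*k**2 + 38*k + 33), so s_k = R(k)·t_k = 5**k*(3*k**2 + 2*k + 2).
s_(k+1) − s_k = 5**k*(12*k**2 + 38*k + 33) = t_k.

s_k = 5^{k} \left(3 k^{2} + 2 k + 2\right)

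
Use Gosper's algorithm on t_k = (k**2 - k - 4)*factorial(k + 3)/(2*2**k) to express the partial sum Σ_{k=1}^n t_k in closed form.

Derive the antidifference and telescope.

S(n) = 36 + n*factorial(n + 4)/(2*2**n) - 3*factorial(n + 4)/(2*2**n)

Compute t_(k+1)/t_k: get (k**3 + 5*k**2 - 16)/(2*(k**2 - k - 4)).
Take A(k)=k/2 + 2, B(k)=1, C(k)=k**2 - k - 4.
Need (k/2 + 2)·f(k+1) − (1)·f(k) = k**2 - k - 4.
Bound: deg f ≤ 1.
A polynomial solution: f(k) = 2*(k - 4).
Then R = B(k−1)f/C = 2*(k - 4)/(k**2 - k - 4), so s_k = R(k)·t_k = (k - 4)*factorial(k + 3)/2**k.
Check: Δs_k = (k**2 - k - 4)*factorial(k + 3)/(2*2**k). ✓
Evaluate: s_(n+1) = 2**(-n - 1)*(n - 3)*factorial(n + 4); subtract s_(1) = -36 ⇒ S(n) = 36 + n*factorial(n + 4)/(2*2**n) - 3*factorial(n + 4)/(2*2**n).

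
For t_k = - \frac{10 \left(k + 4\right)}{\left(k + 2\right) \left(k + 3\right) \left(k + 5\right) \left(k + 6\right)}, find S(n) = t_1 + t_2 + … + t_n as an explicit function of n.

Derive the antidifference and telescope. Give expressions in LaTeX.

S(n) = \frac{5 n \left(- n - 9\right)}{18 \left(n^{2} + 9 n + 18\right)}

Compute t_(k+1)/t_k: get (k + 2)*(k + 5)**2/((k + 4)**2*(k + 7)).
A = k + 2, B = k + 7, C = k**2 + 8*k + 16.
Set up (k + 2)·f(k+1) − (k + 6)·f(k) − (k**2 + 8*k + 16) = 0.
Bound: deg f ≤ 4.
Coefficient equations give f(k) = k*(k + 3)*(k + 4)*(k + 7)/20.
R(k) = B(k−1)·f(k)/C(k) = k*(k + 3)*(k + 6)*(k + 7)/(20*(k + 4)); s_k = R·t_k = k*(-k - 7)/(2*(k**2 + 7*k + 10)).
s_(k+1) − s_k = 10*(-k - 4)/(k**4 + 16*k**3 + 91*k**2 + 216*k + 180) = t_k.
Σ_(k=1)^n t_k = s_(n+1) − s_(1) = ((-n**2 - 9*n - 8)/(2*(n**2 + 9*n + 18))) − (-2/9), i.e. 5*n*(-n - 9)/(18*(n**2 + 9*n + 18)).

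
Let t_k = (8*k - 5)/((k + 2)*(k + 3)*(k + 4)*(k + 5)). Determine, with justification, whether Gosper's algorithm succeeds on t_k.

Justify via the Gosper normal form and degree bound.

t_(k+1)/t_k = (k + 2)*(8*k + 3)/((k + 6)*(8*k - 5)).
Gosper form: A/B · C(k+1)/C(k) with A=k + 2, B=k + 6, C=k - 5/8.
Set up (k + 2)·f(k+1) − (k + 5)·f(k) − (k - 5/8) = 0.
Bound: deg f ≤ 3.
Match coefficients ⇒ f(k) = k*(k - 5)*(k + 14)/192.
Then R = B(k−1)f/C = k*(k - 5)*(k + 5)*(k + 14)/(24*(8*k - 5)), so s_k = R(k)·t_k = k*(k**2 + 9*k - 70)/(24*(k + 2)*(k + 3)*(k + 4)).
s_(k+1) − s_k = (8*k - 5)/(k**4 + 14*k**3 + 71*k**2 + 154*k + 120) = t_k.

Yes. s_k = k*(k**2 + 9*k - 70)/(24*(k + 2)*(k + 3)*(k + 4)).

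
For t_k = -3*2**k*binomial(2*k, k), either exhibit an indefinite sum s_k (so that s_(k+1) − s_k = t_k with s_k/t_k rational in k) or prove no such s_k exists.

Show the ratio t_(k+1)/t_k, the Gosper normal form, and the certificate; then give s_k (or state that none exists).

none — t_k is not Gosper-summable

r(k) = 4*(2*k + 1)/(k + 1) after simplifying.
Take A(k)=8*k + 4, B(k)=k + 1, C(k)=1.
Solve (8*k + 4)·f(k+1) − (k)·f(k) = 1.
d = -1 from the (1,1,0) case.
deg f ≤ -1 is impossible — no certificate.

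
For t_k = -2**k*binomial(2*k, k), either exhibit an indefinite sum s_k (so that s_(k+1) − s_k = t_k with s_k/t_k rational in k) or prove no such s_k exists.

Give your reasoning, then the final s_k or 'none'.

Step 1: r(k) = 4*(2*k + 1)/(k + 1).
Gosper form: A/B · C(k+1)/C(k) with A=8*k + 4, B=k + 1, C=1.
Set up (8*k + 4)·f(k+1) − (k)·f(k) − (1) = 0.
d = -1 from the (1,1,0) case.
deg f ≤ -1 is impossible — no certificate.

no hypergeometric antidifference exists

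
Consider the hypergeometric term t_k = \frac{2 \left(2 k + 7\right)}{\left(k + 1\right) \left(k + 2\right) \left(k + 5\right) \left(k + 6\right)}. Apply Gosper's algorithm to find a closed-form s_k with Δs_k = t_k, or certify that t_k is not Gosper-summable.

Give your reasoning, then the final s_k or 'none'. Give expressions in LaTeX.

s_k = \frac{2 k \left(k + 6\right)}{5 \left(k^{2} + 6 k + 5\right)}

r(k) = (k + 1)*(k + 5)*(2*k + 9)/((k + 3)*(k + 7)*(2*k + 7)) after simplifying.
Take A(k)=k + 1, B(k)=k + 7, C(k)=k**3 + 21*k**2/2 + 73*k/2 + 42.
Solve (k + 1)·f(k+1) − (k + 6)·f(k) = k**3 + 21*k**2/2 + 73*k/2 + 42.
From deg A=1, deg B=1, deg C=3: d=5.
Solving with deg f ≤ 5: f(k) = k*(k + 2)*(k + 3)*(k + 4)*(k + 6)/10.
Then R = B(k−1)f/C = k*(k + 2)*(k + 6)**2/(5*(2*k + 7)), so s_k = R(k)·t_k = 2*k*(k + 6)/(5*(k**2 + 6*k + 5)).
Δs = 2*(2*k + 7)/(k**4 + 14*k**3 + 65*k**2 + 112*k + 60), as required.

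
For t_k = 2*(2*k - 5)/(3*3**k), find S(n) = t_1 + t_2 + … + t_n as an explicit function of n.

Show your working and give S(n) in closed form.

S(n) = 2*3**(-n - 1)*(-3**n - n + 1)

r(k) = (2*k - 3)/(3*(2*k - 5)) after simplifying.
A = 1/3, B = 1, C = k - 5/2.
Set up (1/3)·f(k+1) − (1)·f(k) − (k - 5/2) = 0.
Bound: deg f ≤ 1.
Match coefficients ⇒ f(k) = -3*(k - 2)/2.
Certificate R = B(k−1)f/C = -3*(k - 2)/(2*k - 5) gives s_k = 2*(2 - k)/3**k.
Check: Δs_k = 2*(2*k - 5)/(3*3**k). ✓
Telescope: S(n) = s_(n+1) − s_(1) = 2*3**(-n - 1)*(1 - n) − (2/3) = 2*3**(-n - 1)*(-3**n - n + 1).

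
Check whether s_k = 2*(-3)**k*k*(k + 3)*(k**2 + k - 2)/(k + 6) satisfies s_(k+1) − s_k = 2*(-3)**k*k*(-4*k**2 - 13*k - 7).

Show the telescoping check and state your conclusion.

Invalid: residual 12*(-3)**k*k*(2*k**3 + 19*k**2 + 43*k + 20)/(k**2 + 13*k + 42) ≠ 0.

s_(k+1) = 2*(-3)**(k + 1)*(k + 1)*(k + 4)*(k + (k + 1)**2 - 1)/(k + 7)
s_(k+1) − s_k = 2*(-3)**k*k*(-4*k**4 - 53*k**3 - 230*k**2 - 379*k - 174)/(k**2 + 13*k + 42)
(s_(k+1) − s_k) − t_k = 12*(-3)**k*k*(2*k**3 + 19*k**2 + 43*k + 20)/(k**2 + 13*k + 42)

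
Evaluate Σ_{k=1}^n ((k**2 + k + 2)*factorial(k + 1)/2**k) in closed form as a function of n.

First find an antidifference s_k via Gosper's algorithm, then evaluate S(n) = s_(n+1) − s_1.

S(n) = -2 + n*factorial(n + 2)/2**n + factorial(n + 2)/2**n

Compute t_(k+1)/t_k: get (k + 2)*(k + (k + 1)**2 + 3)/(2*(k**2 + k + 2)).
So A=k/2 + 1 and B=1, with C=k**2 + k + 2.
Set up (k/2 + 1)·f(k+1) − (1)·f(k) − (k**2 + k + 2) = 0.
Degrees (1,0,2) ⇒ d ≤ 1.
Coefficient equations give f(k) = 2*k.
R(k) = B(k−1)·f(k)/C(k) = 2*k/(k**2 + k + 2); s_k = R·t_k = 2**(1 - k)*k*factorial(k + 1).
Check: Δs_k = (k**2 + k + 2)*factorial(k + 1)/2**k. ✓
Σ_(k=1)^n t_k = s_(n+1) − s_(1) = ((n + 1)*factorial(n + 2)/2**n) − (2), i.e. -2 + n*factorial(n + 2)/2**n + factorial(n + 2)/2**n.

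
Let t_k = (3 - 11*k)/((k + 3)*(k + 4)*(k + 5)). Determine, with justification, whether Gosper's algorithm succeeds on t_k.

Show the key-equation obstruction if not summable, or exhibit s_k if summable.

t_(k+1)/t_k = (k + 3)*(11*k + 8)/((k + 6)*(11*k - 3)).
Normal form (A,B,C) = (k + 3, k + 6, k - 3/11).
Key eq: (k + 3)·f(k+1) = (k + 5)·f(k) + (k - 3/11).
deg f ≤ 2 (via 1,1,1).
Coefficient equations give f(k) = k*(5*k - 9)/44.
R(k) = B(k−1)·f(k)/C(k) = k*(k + 5)*(5*k - 9)/(4*(11*k - 3)); s_k = R·t_k = k*(9 - 5*k)/(4*(k + 3)*(k + 4)).
Δs = (3 - 11*k)/(k**3 + 12*k**2 + 47*k + 60), as required.

Yes. s_k = k*(9 - 5*k)/(4*(k + 3)*(k + 4)).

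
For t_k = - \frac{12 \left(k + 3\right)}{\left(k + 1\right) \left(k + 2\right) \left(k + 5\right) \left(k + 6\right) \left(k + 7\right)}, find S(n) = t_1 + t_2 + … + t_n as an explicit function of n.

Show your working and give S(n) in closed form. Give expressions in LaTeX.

Step 1: r(k) = (k + 1)*(k + 4)*(k + 5)/((k + 3)**2*(k + 8)).
Take A(k)=k + 1, B(k)=k + 8, C(k)=k**3 + 10*k**2 + 33*k + 36.
f must satisfy (k + 1)·f(k+1) − (k + 7)·f(k) = k**3 + 10*k**2 + 33*k + 36.
From deg A=1, deg B=1, deg C=3: d=6.
Match coefficients ⇒ f(k) = k*(k + 2)*(k + 3)*(k + 4)*(k**2 + 12*k + 41)/90.
R(k) = B(k−1)·f(k)/C(k) = k*(k + 2)*(k + 7)*(k**2 + 12*k + 41)/(90*(k + 3)); s_k = R·t_k = 2*k*(-k**2 - 12*k - 41)/(15*(k**3 + 12*k**2 + 41*k + 30)).
Δs = 12*(-k - 3)/(k**5 + 21*k**4 + 163*k**3 + 567*k**2 + 844*k + 420), as required.
Telescope: S(n) = s_(n+1) − s_(1) = 2*(-n**3 - 15*n**2 - 68*n - 54)/(15*(n**3 + 15*n**2 + 68*n + 84)) − (-3/35) = n*(-n**2 - 15*n - 68)/(21*(n**3 + 15*n**2 + 68*n + 84)).

S(n) = \frac{n \left(- n^{2} - 15 n - 68\right)}{21 \left(n^{3} + 15 n^{2} + 68 n + 84\right)}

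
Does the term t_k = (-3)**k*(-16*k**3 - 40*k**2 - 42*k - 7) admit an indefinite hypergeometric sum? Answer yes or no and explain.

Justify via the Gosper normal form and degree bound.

Yes. s_k = (-3)**k*(4*k**3 + k**2 - 2).

t_(k+1)/t_k = 3*(-16*k**3 - 88*k**2 - 170*k - 105)/(16*k**3 + 40*k**2 + 42*k + 7).
Normal form (A,B,C) = (-3, 1, k**3 + 5*k**2/2 + 21*k/8 + 7/16).
Key eq: (-3)·f(k+1) = (1)·f(k) + (k**3 + 5*k**2/2 + 21*k/8 + 7/16).
d = 3 from the (0,0,3) case.
Solving with deg f ≤ 3: f(k) = -(4*k**3 + k**2 - 2)/16.
R(k) = B(k−1)·f(k)/C(k) = -(4*k**3 + k**2 - 2)/(16*k**3 + 40*k**2 + 42*k + 7); s_k = R·t_k = (-3)**k*(4*k**3 + k**2 - 2).
Check: Δs_k = (-3)**k*(-16*k**3 - 40*k**2 - 42*k - 7). ✓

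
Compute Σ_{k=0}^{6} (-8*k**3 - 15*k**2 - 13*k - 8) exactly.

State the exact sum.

r(k) = (8*k**3 + 39*k**2 + 67*k + 44)/(8*k**3 + 15*k**2 + 13*k + 8) after simplifying.
Gosper form: A/B · C(k+1)/C(k) with A=1, B=1, C=k**3 + 15*k**2/8 + 13*k/8 + 1.
Solve (1)·f(k+1) − (1)·f(k) = k**3 + 15*k**2/8 + 13*k/8 + 1.
deg f ≤ 4 (via 0,0,3).
Coefficient equations give f(k) = k*(2*k**3 + k**2 + k + 4)/8.
Get s_k = R·t_k = k*(-2*k**3 - k**2 - k - 4) with R(k) = B(k−1)f(k)/C(k) = k*(2*k**3 + k**2 + k + 4)/(8*k**3 + 15*k**2 + 13*k + 8).
s_(k+1) − s_k = -8*k**3 - 15*k**2 - 13*k - 8 = t_k.
Evaluate s at k=7 and k=0: -5222 and 0; difference -5222.

Σ = -5222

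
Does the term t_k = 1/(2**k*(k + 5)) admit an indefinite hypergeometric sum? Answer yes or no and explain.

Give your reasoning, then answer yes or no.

Ratio r(k) = (k + 5)/(2*(k + 6)).
Gosper form: A/B · C(k+1)/C(k) with A=k/2 + 5/2, B=k + 6, C=1.
Need (k/2 + 5/2)·f(k+1) − (k + 5)·f(k) = 1.
From deg A=1, deg B=1, deg C=0: d=-1.
Negative degree bound (-1): no f exists, t_k not Gosper-summable.

No — negative degree bound, so no certificate f.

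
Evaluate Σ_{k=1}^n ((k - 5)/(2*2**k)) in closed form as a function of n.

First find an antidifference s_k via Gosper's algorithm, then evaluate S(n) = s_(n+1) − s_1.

The ratio is (k - 4)/(2*(k - 5)).
So A=1/2 and B=1, with C=k - 5.
Set up (1/2)·f(k+1) − (1)·f(k) − (k - 5) = 0.
Bound: deg f ≤ 1.
Coefficient equations give f(k) = -2*(k - 4).
So s_k = (B(k−1)f/C)·t_k = (-2*(k - 4)/(k - 5))·t_k = (4 - k)/2**k.
Δs = (k - 5)/(2*2**k), as required.
s_(n+1) = 2**(-n - 1)*(3 - n) and s_(1) = 3/2, so S(n) = 2**(-n - 1)*(-3*2**n - n + 3).

S(n) = 2**(-n - 1)*(-3*2**n - n + 3)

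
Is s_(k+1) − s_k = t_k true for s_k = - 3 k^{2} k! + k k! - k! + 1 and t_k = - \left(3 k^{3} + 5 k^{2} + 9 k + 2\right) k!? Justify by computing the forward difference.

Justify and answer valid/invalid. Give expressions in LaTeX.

s_(k+1) = -3*k**3*factorial(k) - 8*k**2*factorial(k) - 8*k*factorial(k) - 3*factorial(k) + 1
s_(k+1) − s_k = -(3*k**3 + 5*k**2 + 9*k + 2)*factorial(k)
(s_(k+1) − s_k) − t_k = 0

valid; difference matches t_k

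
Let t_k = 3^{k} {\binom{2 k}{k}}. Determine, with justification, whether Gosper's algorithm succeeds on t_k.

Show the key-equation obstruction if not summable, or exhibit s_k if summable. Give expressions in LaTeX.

No — negative degree bound, so no certificate f.

The ratio is 6*(2*k + 1)/(k + 1).
Gosper form: A/B · C(k+1)/C(k) with A=12*k + 6, B=k + 1, C=1.
Need (12*k + 6)·f(k+1) − (k)·f(k) = 1.
Bound: deg f ≤ -1.
Negative degree bound (-1): no f exists, t_k not Gosper-summable.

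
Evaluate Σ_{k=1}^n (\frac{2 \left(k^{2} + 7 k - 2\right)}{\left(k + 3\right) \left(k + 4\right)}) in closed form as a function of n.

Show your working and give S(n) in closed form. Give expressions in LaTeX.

S(n) = \frac{n \left(2 n + 1\right)}{n + 4}

Compute t_(k+1)/t_k: get (k + 3)*(7*k + (k + 1)**2 + 5)/((k + 5)*(k**2 + 7*k - 2)).
Factor: A=k + 3; B=k + 5; C=k**2 + 7*k - 2.
Key eq: (k + 3)·f(k+1) = (k + 4)·f(k) + (k**2 + 7*k - 2).
From deg A=1, deg B=1, deg C=2: d=2.
Solving with deg f ≤ 2: f(k) = k*(3*k - 5)/3.
So s_k = (B(k−1)f/C)·t_k = (k*(k + 4)*(3*k - 5)/(3*(k**2 + 7*k - 2)))·t_k = 2*k*(3*k - 5)/(3*(k + 3)).
s_(k+1) − s_k = 2*(k**2 + 7*k - 2)/(k**2 + 7*k + 12) = t_k.
Telescope: S(n) = s_(n+1) − s_(1) = 2*(3*n**2 + n - 2)/(3*(n + 4)) − (-1/3) = n*(2*n + 1)/(n + 4).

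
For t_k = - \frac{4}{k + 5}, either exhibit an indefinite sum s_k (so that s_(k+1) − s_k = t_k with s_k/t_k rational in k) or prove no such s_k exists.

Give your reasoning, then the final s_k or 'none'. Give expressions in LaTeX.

Compute t_(k+1)/t_k: get (k + 5)/(k + 6).
A = k + 5, B = k + 6, C = 1.
Need (k + 5)·f(k+1) − (k + 5)·f(k) = 1.
d = 0 from the (1,1,0) case.
Put f(k) = c0: A·f(k+1) − B(k−1)·f(k) − C = -1; need -1 = 0 — inconsistent ⇒ no f, not summable.

not Gosper-summable; s_k does not exist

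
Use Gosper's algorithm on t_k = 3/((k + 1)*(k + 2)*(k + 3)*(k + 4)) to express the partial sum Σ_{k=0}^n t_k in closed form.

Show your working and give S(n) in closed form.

Step 1: r(k) = (k + 1)/(k + 5).
Take A(k)=k + 1, B(k)=k + 5, C(k)=1.
f must satisfy (k + 1)·f(k+1) − (k + 4)·f(k) = 1.
From deg A=1, deg B=1, deg C=0: d=3.
Match coefficients ⇒ f(k) = k*(k**2 + 6*k + 11)/18.
R(k) = B(k−1)·f(k)/C(k) = k*(k + 4)*(k**2 + 6*k + 11)/18; s_k = R·t_k = k*(k**2 + 6*k + 11)/(6*(k + 1)*(k + 2)*(k + 3)).
Δs = 3/(k**4 + 10*k**3 + 35*k**2 + 50*k + 24), as required.
s_(n+1) = (n**3 + 9*n**2 + 26*n + 18)/(6*(n**3 + 9*n**2 + 26*n + 24)) and s_(0) = 0, so S(n) = (n**3 + 9*n**2 + 26*n + 18)/(6*(n**3 + 9*n**2 + 26*n + 24)).

S(n) = (n**3 + 9*n**2 + 26*n + 18)/(6*(n**3 + 9*n**2 + 26*n + 24))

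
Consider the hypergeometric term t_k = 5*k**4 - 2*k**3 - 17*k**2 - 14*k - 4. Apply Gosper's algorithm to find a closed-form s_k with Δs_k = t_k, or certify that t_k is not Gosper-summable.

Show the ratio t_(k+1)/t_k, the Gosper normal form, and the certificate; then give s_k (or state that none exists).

s_k = k**2*(k**3 - 3*k**2 - 3*k + 1)

t_(k+1)/t_k = (5*k**4 + 18*k**3 + 7*k**2 - 34*k - 32)/(5*k**4 - 2*k**3 - 17*k**2 - 14*k - 4).
A = 1, B = 1, C = k**4 - 2*k**3/5 - 17*k**2/5 - 14*k/5 - 4/5.
Set up (1)·f(k+1) − (1)·f(k) − (k**4 - 2*k**3/5 - 17*k**2/5 - 14*k/5 - 4/5) = 0.
From deg A=0, deg B=0, deg C=4: d=5.
Match coefficients ⇒ f(k) = k**2*(k + 1)*(k**2 - 4*k + 1)/5.
Get s_k = R·t_k = k**2*(k**3 - 3*k**2 - 3*k + 1) with R(k) = B(k−1)f(k)/C(k) = k**2*(k**2 - 4*k + 1)/(5*k**3 - 7*k**2 - 10*k - 4).
Δs = 5*k**4 - 2*k**3 - 17*k**2 - 14*k - 4, as required.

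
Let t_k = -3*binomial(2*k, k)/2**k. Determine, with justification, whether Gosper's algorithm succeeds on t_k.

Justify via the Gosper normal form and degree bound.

No — negative degree bound, so no certificate f.

r(k) = (2*k + 1)/(k + 1) after simplifying.
So A=2*k + 1 and B=k + 1, with C=1.
f must satisfy (2*k + 1)·f(k+1) − (k)·f(k) = 1.
deg f ≤ -1 (via 1,1,0).
Negative degree bound (-1): no f exists, t_k not Gosper-summable.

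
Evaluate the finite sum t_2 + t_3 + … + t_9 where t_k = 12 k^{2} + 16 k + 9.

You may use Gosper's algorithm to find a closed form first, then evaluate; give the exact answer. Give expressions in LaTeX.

Σ = 4184

Step 1: r(k) = (12*k**2 + 40*k + 37)/(12*k**2 + 16*k + 9).
Factor: A=1; B=1; C=k**2 + 4*k/3 + 3/4.
f must satisfy (1)·f(k+1) − (1)·f(k) = k**2 + 4*k/3 + 3/4.
From deg A=0, deg B=0, deg C=2: d=3.
Solve for f: f(k) = k*(4*k**2 + 2*k + 3)/12 (degree 3 ≤ 3).
Then R = B(k−1)f/C = k*(4*k**2 + 2*k + 3)/(12*k**2 + 16*k + 9), so s_k = R(k)·t_k = k*(4*k**2 + 2*k + 3).
Δs = 12*k**2 + 16*k + 9, as required.
Sum = s_(10) − s_(2); s_(10) = 4230, s_(2) = 46 ⇒ 4184.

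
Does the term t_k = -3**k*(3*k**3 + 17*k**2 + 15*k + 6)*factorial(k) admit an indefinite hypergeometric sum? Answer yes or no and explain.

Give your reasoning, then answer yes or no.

Step 1: r(k) = 3*(3*k**4 + 29*k**3 + 84*k**2 + 99*k + 41)/(3*k**3 + 17*k**2 + 15*k + 6).
Normal form (A,B,C) = (3*k + 3, 1, k**3 + 17*k**2/3 + 5*k + 2).
Key eq: (3*k + 3)·f(k+1) = (1)·f(k) + (k**3 + 17*k**2/3 + 5*k + 2).
d = 2 from the (1,0,3) case.
A polynomial solution: f(k) = (k**2 + 3*k - 3)/3.
Certificate R = B(k−1)f/C = (k**2 + 3*k - 3)/(3*k**3 + 17*k**2 + 15*k + 6) gives s_k = -3**k*(k**2 + 3*k - 3)*factorial(k).
Check: Δs_k = -3**k*(3*k**3 + 17*k**2 + 15*k + 6)*factorial(k). ✓

Yes. s_k = -3**k*(k**2 + 3*k - 3)*factorial(k).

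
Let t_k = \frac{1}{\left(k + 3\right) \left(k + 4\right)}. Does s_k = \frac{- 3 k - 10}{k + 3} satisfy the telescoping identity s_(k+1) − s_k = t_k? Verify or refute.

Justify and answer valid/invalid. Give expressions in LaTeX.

s_(k+1) = (-3*k - 13)/(k + 4)
s_(k+1) − s_k = 1/(k**2 + 7*k + 12)
(s_(k+1) − s_k) − t_k = 0

Valid: the claim telescopes to t_k.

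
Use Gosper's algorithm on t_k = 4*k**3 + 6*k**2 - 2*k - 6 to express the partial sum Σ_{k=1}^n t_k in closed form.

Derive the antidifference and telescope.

S(n) = n*(n**3 + 4*n**2 + 3*n - 6)

r(k) = (2*k**3 + 9*k**2 + 11*k + 1)/(2*k**3 + 3*k**2 - k - 3) after simplifying.
Take A(k)=1, B(k)=1, C(k)=k**3 + 3*k**2/2 - k/2 - 3/2.
Need (1)·f(k+1) − (1)·f(k) = k**3 + 3*k**2/2 - k/2 - 3/2.
Degrees (0,0,3) ⇒ d ≤ 4.
Solve for f: f(k) = k*(k**3 - 3*k - 4)/4 (degree 4 ≤ 4).
Then R = B(k−1)f/C = k*(k**3 - 3*k - 4)/(2*(2*k**3 + 3*k**2 - k - 3)), so s_k = R(k)·t_k = k*(k**3 - 3*k - 4).
Δs = 4*k**3 + 6*k**2 - 2*k - 6, as required.
s_(n+1) = n**4 + 4*n**3 + 3*n**2 - 6*n - 6 and s_(1) = -6, so S(n) = n*(n**3 + 4*n**2 + 3*n - 6).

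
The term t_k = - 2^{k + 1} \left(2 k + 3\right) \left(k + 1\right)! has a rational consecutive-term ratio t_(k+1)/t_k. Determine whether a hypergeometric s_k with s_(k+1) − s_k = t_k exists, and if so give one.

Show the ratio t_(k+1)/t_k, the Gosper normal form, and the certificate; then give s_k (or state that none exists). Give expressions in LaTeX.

Compute t_(k+1)/t_k: get 2*(k + 2)*(2*k + 5)/(2*k + 3).
A = 2*k + 4, B = 1, C = k + 3/2.
Need (2*k + 4)·f(k+1) − (1)·f(k) = k + 3/2.
Bound: deg f ≤ 0.
Coefficient equations give f(k) = 1/2.
Certificate R = B(k−1)f/C = 1/(2*k + 3) gives s_k = -2**(k + 1)*factorial(k + 1).
s_(k+1) − s_k = -2**(k + 1)*(2*k + 3)*factorial(k + 1) = t_k.

s_k = - 2^{k + 1} \left(k + 1\right)!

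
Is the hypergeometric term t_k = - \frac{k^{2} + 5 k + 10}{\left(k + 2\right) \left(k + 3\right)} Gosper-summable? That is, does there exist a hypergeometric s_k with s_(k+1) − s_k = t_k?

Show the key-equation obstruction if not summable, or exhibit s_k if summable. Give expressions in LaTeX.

The ratio is (k + 2)*(5*k + (k + 1)**2 + 15)/((k + 4)*(k**2 + 5*k + 10)).
A = k + 2, B = k + 4, C = k**2 + 5*k + 10.
Solve (k + 2)·f(k+1) − (k + 3)·f(k) = k**2 + 5*k + 10.
deg f ≤ 2 (via 1,1,2).
Match coefficients ⇒ f(k) = k*(k + 4).
So s_k = (B(k−1)f/C)·t_k = (k*(k + 3)*(k + 4)/(k**2 + 5*k + 10))·t_k = k*(-k - 4)/(k + 2).
Check: Δs_k = (-k**2 - 5*k - 10)/(k**2 + 5*k + 6). ✓

Yes. s_k = \frac{k \left(- k - 4\right)}{k + 2}.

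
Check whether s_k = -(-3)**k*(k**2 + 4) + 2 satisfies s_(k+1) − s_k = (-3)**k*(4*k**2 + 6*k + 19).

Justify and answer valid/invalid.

valid (s_(k+1) − s_k reduces to t_k)

s_(k+1) = 3*(-3)**k*((k + 1)**2 + 4) + 2
s_(k+1) − s_k = (-3)**k*(4*k**2 + 6*k + 19)
(s_(k+1) − s_k) − t_k = 0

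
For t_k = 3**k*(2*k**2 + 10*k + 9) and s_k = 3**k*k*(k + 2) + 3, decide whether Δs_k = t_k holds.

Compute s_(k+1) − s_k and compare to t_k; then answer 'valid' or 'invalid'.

valid (s_(k+1) − s_k reduces to t_k)

s_(k+1) = 3*3**k*(k + 1)*(k + 3) + 3
s_(k+1) − s_k = 3**k*(2*k**2 + 10*k + 9)
(s_(k+1) − s_k) − t_k = 0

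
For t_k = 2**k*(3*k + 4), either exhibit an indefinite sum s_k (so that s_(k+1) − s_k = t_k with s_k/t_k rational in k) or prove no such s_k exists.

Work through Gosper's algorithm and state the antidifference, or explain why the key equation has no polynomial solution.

s_k = 2**k*(3*k - 2)

t_(k+1)/t_k = 2*(3*k + 7)/(3*k + 4).
Gosper form: A/B · C(k+1)/C(k) with A=2, B=1, C=k + 4/3.
Key eq: (2)·f(k+1) = (1)·f(k) + (k + 4/3).
Bound: deg f ≤ 1.
Solving with deg f ≤ 1: f(k) = (3*k - 2)/3.
So s_k = (B(k−1)f/C)·t_k = ((3*k - 2)/(3*k + 4))·t_k = 2**k*(3*k - 2).
Verify: 2**k*(3*k + 4) matches t_k.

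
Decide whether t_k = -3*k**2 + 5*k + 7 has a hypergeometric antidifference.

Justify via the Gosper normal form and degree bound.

Ratio r(k) = (3*k**2 + k - 9)/(3*k**2 - 5*k - 7).
A = 1, B = 1, C = k**2 - 5*k/3 - 7/3.
Need (1)·f(k+1) − (1)·f(k) = k**2 - 5*k/3 - 7/3.
From deg A=0, deg B=0, deg C=2: d=3.
Solving with deg f ≤ 3: f(k) = k*(k**2 - 4*k - 4)/3.
Certificate R = B(k−1)f/C = k*(k**2 - 4*k - 4)/(3*k**2 - 5*k - 7) gives s_k = k*(-k**2 + 4*k + 4).
Check: Δs_k = -3*k**2 + 5*k + 7. ✓

Yes. s_k = k*(-k**2 + 4*k + 4).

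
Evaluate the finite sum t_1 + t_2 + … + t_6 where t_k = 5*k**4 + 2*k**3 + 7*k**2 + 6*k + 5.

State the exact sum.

Σ = 13050

t_(k+1)/t_k = (5*k**4 + 22*k**3 + 43*k**2 + 46*k + 25)/(5*k**4 + 2*k**3 + 7*k**2 + 6*k + 5).
So A=1 and B=1, with C=k**4 + 2*k**3/5 + 7*k**2/5 + 6*k/5 + 1.
f must satisfy (1)·f(k+1) − (1)·f(k) = k**4 + 2*k**3/5 + 7*k**2/5 + 6*k/5 + 1.
d = 5 from the (0,0,4) case.
Solve for f: f(k) = k*(k**4 - 2*k**3 + 3*k**2 + 3)/5 (degree 5 ≤ 5).
R(k) = B(k−1)·f(k)/C(k) = k*(k**4 - 2*k**3 + 3*k**2 + 3)/(5*k**4 + 2*k**3 + 7*k**2 + 6*k + 5); s_k = R·t_k = k*(k**4 - 2*k**3 + 3*k**2 + 3).
Verify: 5*k**4 + 2*k**3 + 7*k**2 + 6*k + 5 matches t_k.
Evaluate s at k=7 and k=1: 13055 and 5; difference 13050.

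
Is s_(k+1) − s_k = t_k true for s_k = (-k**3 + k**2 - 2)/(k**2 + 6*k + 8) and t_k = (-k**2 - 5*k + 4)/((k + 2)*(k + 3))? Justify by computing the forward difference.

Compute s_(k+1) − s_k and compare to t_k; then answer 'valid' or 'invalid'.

s_(k+1) = (-(k + 1)**3 + (k + 1)**2 - 2)/(6*k + (k + 1)**2 + 14)
s_(k+1) − s_k = (-k**4 - 14*k**3 - 37*k**2 - 4*k + 14)/(k**4 + 14*k**3 + 71*k**2 + 154*k + 120)
(s_(k+1) − s_k) − t_k = 6*(4*k**2 + 10*k - 11)/(k**4 + 14*k**3 + 71*k**2 + 154*k + 120)

Invalid: residual 6*(4*k**2 + 10*k - 11)/(k**4 + 14*k**3 + 71*k**2 + 154*k + 120) ≠ 0.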